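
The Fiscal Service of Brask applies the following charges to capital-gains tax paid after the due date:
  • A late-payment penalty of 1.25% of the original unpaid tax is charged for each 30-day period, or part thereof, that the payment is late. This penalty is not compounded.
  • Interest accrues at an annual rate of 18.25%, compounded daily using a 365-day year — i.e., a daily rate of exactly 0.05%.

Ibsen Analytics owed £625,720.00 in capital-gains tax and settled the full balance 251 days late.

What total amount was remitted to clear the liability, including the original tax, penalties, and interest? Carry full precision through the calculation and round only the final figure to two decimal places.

Penalty periods: ⌈251/30⌉ = 9; penalty = 9 × 1.25% × £625,720.00 = £70,393.50
Interest: £625,720.00 × ((1 + 0.0005)^251 − 1) = £625,720.00 × 0.13367961… = £83,646.0062…
Total = £625,720.00 + £70,393.5000 + £83,646.0062… = £779,759.51

£779,759.51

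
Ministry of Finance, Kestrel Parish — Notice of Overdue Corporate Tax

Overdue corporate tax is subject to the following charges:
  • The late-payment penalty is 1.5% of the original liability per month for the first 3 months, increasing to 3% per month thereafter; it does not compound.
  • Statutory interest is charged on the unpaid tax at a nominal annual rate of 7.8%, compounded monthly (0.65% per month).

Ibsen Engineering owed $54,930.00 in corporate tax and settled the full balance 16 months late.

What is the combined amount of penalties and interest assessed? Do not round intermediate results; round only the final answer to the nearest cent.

$29,894.39

Penalty, months 1–3: 3 × 1.5% × $54,930.00 = $2,471.85
Penalty, months 4–16: 13 × 3% × $54,930.00 = $21,422.70
Interest: $54,930.00 × ((1 + 0.0065)^16 − 1) = $54,930.00 × 0.1092271… = $5,999.8441…
Penalties + interest = $23,894.5500 + $5,999.8441… = $29,894.39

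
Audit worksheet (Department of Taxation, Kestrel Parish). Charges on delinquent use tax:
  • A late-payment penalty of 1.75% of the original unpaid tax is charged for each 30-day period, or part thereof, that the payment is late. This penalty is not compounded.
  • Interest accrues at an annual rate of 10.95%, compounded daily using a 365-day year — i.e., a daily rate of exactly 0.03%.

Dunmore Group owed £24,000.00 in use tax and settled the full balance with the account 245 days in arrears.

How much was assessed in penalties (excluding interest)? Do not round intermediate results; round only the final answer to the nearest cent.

Penalty periods: ⌈245/30⌉ = 9; penalty = 9 × 1.75% × £24,000.00 = £3,780.00

£3,780.00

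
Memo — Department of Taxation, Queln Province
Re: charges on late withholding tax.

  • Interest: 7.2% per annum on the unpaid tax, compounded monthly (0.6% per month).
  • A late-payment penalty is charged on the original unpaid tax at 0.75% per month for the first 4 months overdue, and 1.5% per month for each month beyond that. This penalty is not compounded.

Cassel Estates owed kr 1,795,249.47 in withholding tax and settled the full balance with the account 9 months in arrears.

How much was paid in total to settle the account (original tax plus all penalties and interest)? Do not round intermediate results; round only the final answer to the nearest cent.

Penalty, months 1–4: 4 × 0.75% × kr 1,795,249.47 = kr 53,857.48…
Penalty, months 5–9: 5 × 1.5% × kr 1,795,249.47 = kr 134,643.71…
Interest: kr 1,795,249.47 × ((1 + 0.006)^9 − 1) = kr 1,795,249.47 × 0.0553143… = kr 99,302.9826…
Total = kr 1,795,249.47 + kr 188,501.1944… + kr 99,302.9826… = kr 2,083,053.65

kr 2,083,053.65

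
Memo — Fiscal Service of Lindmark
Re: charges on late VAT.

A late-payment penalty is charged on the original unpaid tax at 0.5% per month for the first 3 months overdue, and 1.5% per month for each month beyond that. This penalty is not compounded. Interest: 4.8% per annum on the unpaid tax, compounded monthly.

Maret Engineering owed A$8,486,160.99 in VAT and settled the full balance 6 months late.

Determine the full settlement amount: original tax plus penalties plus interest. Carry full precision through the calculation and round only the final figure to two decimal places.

Penalty, months 1–3: 3 × 0.5% × A$8,486,160.99 = A$127,292.41…
Penalty, months 4–6: 3 × 1.5% × A$8,486,160.99 = A$381,877.24…
Interest (4.8%/yr ÷ 12 = 0.4%/month): A$8,486,160.99 × ((1 + 0.004)^6 − 1) = A$205,715.4373…
Total = A$8,486,160.99 + A$509,169.6594 + A$205,715.4373… = A$9,201,046.09

A$9,201,046.09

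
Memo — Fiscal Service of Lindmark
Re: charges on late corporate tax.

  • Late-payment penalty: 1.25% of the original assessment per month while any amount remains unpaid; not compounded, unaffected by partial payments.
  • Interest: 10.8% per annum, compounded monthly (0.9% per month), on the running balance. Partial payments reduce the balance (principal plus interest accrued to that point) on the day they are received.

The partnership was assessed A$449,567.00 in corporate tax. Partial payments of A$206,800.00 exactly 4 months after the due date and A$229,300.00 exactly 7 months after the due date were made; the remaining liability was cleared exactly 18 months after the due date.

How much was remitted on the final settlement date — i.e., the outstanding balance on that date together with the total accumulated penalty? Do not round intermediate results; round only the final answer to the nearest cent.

A$141,909.90

Balance at month 4: A$449,567.0000 × (1 + 0.009)^4 = A$465,971.2154…
After A$206,800.00 payment: A$465,971.2154… − A$206,800.00 = A$259,171.2154…
Balance at month 7: A$259,171.2154… × (1 + 0.009)^3 = A$266,232.0058…
After A$229,300.00 payment: A$266,232.0058… − A$229,300.00 = A$36,932.0058…
Balance at month 18: A$36,932.0058… × (1 + 0.009)^11 = A$40,757.3298…
Penalty: 18 × 1.25% × A$449,567.00 = A$101,152.58…
Final settlement = outstanding balance + penalty = A$40,757.3298… + A$101,152.58… = A$141,909.90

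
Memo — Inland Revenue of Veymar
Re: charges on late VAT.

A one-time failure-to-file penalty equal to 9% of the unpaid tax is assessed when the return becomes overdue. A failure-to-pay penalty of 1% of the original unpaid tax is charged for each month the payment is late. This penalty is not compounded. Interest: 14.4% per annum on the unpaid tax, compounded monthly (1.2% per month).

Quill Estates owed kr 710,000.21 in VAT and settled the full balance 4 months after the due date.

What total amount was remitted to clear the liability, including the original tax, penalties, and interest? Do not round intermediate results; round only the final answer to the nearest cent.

kr 836,998.61

Failure-to-file penalty: 9% × kr 710,000.21 = kr 63,900.02…
Failure-to-pay penalty: 4 × 1% × kr 710,000.21 = kr 28,400.01…
Interest: kr 710,000.21 × ((1 + 0.012)^4 − 1) = kr 710,000.21 × 0.0488709… = kr 34,698.3725…
Total = kr 710,000.21 + kr 92,300.0273 + kr 34,698.3725… = kr 836,998.61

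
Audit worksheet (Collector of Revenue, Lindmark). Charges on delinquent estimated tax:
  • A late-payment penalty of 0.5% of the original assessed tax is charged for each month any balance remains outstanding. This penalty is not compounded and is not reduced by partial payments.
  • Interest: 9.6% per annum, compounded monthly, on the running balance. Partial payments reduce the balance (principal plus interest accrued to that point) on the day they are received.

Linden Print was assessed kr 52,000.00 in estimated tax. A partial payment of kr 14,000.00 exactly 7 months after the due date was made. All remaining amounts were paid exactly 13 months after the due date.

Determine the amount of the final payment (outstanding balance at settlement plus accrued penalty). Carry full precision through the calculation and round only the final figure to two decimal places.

kr 46,369.77

Monthly rate = 9.6% ÷ 12 = 0.8%
Balance at month 7: kr 52,000.0000 × (1 + 0.008)^7 = kr 54,982.8273…
After kr 14,000.00 payment: kr 54,982.8273… − kr 14,000.00 = kr 40,982.8273…
Balance at month 13: kr 40,982.8273… × (1 + 0.008)^6 = kr 42,989.7687…
Penalty: 13 × 0.5% × kr 52,000.00 = kr 3,380.00
Final settlement = outstanding balance + penalty = kr 42,989.7687… + kr 3,380.00 = kr 46,369.77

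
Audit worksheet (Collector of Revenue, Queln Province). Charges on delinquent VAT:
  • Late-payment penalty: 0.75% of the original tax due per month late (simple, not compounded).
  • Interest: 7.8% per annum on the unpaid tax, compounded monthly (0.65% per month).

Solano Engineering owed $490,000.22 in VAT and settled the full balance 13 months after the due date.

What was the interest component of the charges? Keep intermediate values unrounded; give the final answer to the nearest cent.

Interest: $490,000.22 × ((1 + 0.0065)^13 − 1) = $490,000.22 × 0.0878753… = $43,058.9331…

$43,058.93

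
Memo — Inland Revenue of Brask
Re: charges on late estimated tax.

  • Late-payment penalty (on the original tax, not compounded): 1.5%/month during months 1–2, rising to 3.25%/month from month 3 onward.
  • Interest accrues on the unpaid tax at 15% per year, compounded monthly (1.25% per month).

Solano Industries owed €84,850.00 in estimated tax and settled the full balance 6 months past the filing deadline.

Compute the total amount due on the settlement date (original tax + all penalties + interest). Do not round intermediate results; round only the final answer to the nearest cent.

€104,991.96

Penalty, months 1–2: 2 × 1.5% × €84,850.00 = €2,545.50
Penalty, months 3–6: 4 × 3.25% × €84,850.00 = €11,030.50
Interest: €84,850.00 × ((1 + 0.0125)^6 − 1) = €84,850.00 × 0.0773832… = €6,565.9629…
Total = €84,850.00 + €13,576.0000 + €6,565.9629… = €104,991.96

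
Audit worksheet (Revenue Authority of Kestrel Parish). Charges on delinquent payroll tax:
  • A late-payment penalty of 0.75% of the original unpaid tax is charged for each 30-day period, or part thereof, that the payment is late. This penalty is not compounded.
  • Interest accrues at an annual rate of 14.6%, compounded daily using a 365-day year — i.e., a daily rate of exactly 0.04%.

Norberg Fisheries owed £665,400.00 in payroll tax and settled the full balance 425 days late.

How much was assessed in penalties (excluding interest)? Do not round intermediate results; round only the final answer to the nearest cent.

£74,857.50

Penalty periods: ⌈425/30⌉ = 15; penalty = 15 × 0.75% × £665,400.00 = £74,857.50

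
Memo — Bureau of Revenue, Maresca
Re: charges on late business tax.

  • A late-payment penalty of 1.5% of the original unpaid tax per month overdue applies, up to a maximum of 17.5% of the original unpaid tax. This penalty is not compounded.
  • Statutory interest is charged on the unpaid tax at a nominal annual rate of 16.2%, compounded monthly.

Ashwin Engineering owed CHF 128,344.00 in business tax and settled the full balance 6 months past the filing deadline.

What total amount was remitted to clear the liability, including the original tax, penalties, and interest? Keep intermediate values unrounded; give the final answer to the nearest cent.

Penalty: 6 × 1.5% × CHF 128,344.00 = CHF 11,550.96 (below the 17.5% cap of CHF 22,460.20)
Interest (16.2%/yr ÷ 12 = 1.35%/month): CHF 128,344.00 × ((1 + 0.0135)^6 − 1) = CHF 10,753.1042…
Total = CHF 128,344.00 + CHF 11,550.9600 + CHF 10,753.1042… = CHF 150,648.06

CHF 150,648.06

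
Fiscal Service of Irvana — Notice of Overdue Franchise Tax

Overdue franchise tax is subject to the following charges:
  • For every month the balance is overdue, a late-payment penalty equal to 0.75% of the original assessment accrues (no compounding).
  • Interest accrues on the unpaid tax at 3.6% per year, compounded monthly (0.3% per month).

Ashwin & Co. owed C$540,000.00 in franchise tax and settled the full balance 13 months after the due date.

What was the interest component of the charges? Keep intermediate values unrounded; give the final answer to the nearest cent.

C$21,443.28

Interest: C$540,000.00 × ((1 + 0.003)^13 − 1) = C$540,000.00 × 0.0397098… = C$21,443.2813…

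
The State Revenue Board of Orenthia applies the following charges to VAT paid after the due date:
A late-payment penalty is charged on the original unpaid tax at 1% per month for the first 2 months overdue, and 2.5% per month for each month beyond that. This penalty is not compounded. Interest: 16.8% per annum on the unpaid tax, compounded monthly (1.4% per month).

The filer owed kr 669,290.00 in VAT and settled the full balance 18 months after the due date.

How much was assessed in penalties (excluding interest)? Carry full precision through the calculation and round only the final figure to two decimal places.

kr 281,101.80

Penalty, months 1–2: 2 × 1% × kr 669,290.00 = kr 13,385.80
Penalty, months 3–18: 16 × 2.5% × kr 669,290.00 = kr 267,716.00
Total penalty = kr 13,385.80 + kr 267,716.00 = kr 281,101.80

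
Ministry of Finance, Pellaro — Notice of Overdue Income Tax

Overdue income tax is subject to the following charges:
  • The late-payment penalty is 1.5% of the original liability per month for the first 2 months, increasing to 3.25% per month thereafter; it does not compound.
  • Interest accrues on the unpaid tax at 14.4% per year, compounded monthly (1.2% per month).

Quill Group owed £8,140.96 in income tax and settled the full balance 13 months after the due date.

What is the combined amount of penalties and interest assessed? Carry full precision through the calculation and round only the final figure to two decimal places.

£4,520.20

Penalty, months 1–2: 2 × 1.5% × £8,140.96 = £244.23…
Penalty, months 3–13: 11 × 3.25% × £8,140.96 = £2,910.39…
Interest: £8,140.96 × ((1 + 0.012)^13 − 1) = £8,140.96 × 0.1677414… = £1,365.5757…
Penalties + interest = £3,154.6220 + £1,365.5757… = £4,520.20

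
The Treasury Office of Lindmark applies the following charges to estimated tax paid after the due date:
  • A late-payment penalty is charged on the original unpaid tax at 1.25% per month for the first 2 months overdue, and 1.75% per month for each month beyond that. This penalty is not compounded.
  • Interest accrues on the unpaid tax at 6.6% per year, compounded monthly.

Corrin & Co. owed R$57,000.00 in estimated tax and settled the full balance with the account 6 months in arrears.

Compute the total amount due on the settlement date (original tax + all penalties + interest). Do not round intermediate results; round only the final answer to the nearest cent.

R$64,322.05

Penalty, months 1–2: 2 × 1.25% × R$57,000.00 = R$1,425.00
Penalty, months 3–6: 4 × 1.75% × R$57,000.00 = R$3,990.00
Interest (6.6%/yr ÷ 12 = 0.55%/month): R$57,000.00 × ((1 + 0.0055)^6 − 1) = R$1,907.0542…
Total = R$57,000.00 + R$5,415.0000 + R$1,907.0542… = R$64,322.05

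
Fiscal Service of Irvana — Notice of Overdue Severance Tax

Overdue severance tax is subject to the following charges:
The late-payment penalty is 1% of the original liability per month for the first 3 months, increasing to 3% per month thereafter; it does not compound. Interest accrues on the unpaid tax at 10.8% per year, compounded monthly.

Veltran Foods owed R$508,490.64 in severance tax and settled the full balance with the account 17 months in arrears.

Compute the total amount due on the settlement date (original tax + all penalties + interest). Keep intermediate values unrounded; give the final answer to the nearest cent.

Penalty, months 1–3: 3 × 1% × R$508,490.64 = R$15,254.72…
Penalty, months 4–17: 14 × 3% × R$508,490.64 = R$213,566.07…
Interest (10.8%/yr ÷ 12 = 0.9%/month): R$508,490.64 × ((1 + 0.009)^17 − 1) = R$83,660.7992…
Total = R$508,490.64 + R$228,820.7880 + R$83,660.7992… = R$820,972.23

R$820,972.23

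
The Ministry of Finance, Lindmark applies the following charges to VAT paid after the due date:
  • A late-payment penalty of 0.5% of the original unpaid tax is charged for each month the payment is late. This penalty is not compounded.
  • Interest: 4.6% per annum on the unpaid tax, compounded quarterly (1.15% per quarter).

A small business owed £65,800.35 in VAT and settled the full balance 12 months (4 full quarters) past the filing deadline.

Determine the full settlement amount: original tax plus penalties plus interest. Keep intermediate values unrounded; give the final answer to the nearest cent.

£72,827.80

Late-payment penalty = 0.5% × £65,800.35 × 12 mo = £3,948.02…
Interest: £65,800.35 × ((1 + 0.0115)^4 − 1) = £65,800.35 × 0.0467996… = £3,079.4301…
Total = £65,800.35 + £3,948.0210 + £3,079.4301… = £72,827.80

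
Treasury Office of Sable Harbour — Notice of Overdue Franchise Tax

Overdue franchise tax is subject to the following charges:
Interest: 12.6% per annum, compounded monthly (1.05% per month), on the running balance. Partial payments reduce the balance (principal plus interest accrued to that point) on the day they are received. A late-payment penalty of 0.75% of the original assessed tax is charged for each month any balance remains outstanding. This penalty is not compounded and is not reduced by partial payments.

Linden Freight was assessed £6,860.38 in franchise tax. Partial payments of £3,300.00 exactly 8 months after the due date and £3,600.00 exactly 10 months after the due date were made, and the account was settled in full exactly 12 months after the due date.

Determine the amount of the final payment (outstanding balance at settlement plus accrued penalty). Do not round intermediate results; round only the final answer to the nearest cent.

Balance at month 8: £6,860.3800 × (1 + 0.0105)^8 = £7,458.2805…
After £3,300.00 payment: £7,458.2805… − £3,300.00 = £4,158.2805…
Balance at month 10: £4,158.2805… × (1 + 0.0105)^2 = £4,246.0629…
After £3,600.00 payment: £4,246.0629… − £3,600.00 = £646.0629…
Balance at month 12: £646.0629… × (1 + 0.0105)^2 = £659.7014…
Penalty: 12 × 0.75% × £6,860.38 = £617.43…
Final settlement = outstanding balance + penalty = £659.7014… + £617.43… = £1,277.14

£1,277.14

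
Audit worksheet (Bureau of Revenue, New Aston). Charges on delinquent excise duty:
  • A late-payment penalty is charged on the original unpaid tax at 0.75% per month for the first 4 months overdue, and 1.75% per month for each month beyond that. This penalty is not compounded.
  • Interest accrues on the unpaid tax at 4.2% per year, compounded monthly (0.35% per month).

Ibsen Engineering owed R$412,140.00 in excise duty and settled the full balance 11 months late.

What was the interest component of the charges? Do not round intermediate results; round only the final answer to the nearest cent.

Interest: R$412,140.00 × ((1 + 0.0035)^11 − 1) = R$412,140.00 × 0.0391809… = R$16,148.0055…

R$16,148.01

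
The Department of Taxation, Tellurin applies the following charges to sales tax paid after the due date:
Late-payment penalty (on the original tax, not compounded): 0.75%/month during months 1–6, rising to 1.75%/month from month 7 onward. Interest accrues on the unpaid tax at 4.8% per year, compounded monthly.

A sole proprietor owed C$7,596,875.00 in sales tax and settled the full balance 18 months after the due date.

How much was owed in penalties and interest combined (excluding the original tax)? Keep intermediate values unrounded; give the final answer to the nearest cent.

Penalty, months 1–6: 6 × 0.75% × C$7,596,875.00 = C$341,859.38…
Penalty, months 7–18: 12 × 1.75% × C$7,596,875.00 = C$1,595,343.75
Interest (4.8%/yr ÷ 12 = 0.4%/month): C$7,596,875.00 × ((1 + 0.004)^18 − 1) = C$565,974.9075…
Penalties + interest = C$1,937,203.1250 + C$565,974.9075… = C$2,503,178.03

C$2,503,178.03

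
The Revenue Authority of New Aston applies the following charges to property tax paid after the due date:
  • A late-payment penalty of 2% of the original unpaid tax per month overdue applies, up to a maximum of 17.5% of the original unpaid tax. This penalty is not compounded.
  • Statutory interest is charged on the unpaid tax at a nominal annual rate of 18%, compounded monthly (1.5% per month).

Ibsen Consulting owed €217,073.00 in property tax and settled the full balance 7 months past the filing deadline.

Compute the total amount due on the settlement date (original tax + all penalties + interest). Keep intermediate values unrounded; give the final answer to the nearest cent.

€271,307.58

Penalty: 7 × 2% × €217,073.00 = €30,390.22 (below the 17.5% cap of €37,987.78…)
Interest: €217,073.00 × ((1 + 0.015)^7 − 1) = €217,073.00 × 0.1098449… = €23,844.3648…
Total = €217,073.00 + €30,390.2200 + €23,844.3648… = €271,307.58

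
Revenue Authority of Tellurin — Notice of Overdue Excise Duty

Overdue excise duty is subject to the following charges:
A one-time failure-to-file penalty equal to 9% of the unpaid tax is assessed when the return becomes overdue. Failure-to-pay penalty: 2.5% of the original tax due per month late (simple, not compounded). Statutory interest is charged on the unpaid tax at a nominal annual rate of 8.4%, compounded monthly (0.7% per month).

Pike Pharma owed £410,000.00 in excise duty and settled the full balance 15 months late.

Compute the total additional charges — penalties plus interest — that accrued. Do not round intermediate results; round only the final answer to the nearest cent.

£235,874.80

Failure-to-file penalty: 9% × £410,000.00 = £36,900.00
Failure-to-pay penalty = 2.5% × £410,000.00 × 15 mo = £153,750.00
Interest: £410,000.00 × ((1 + 0.007)^15 − 1) = £410,000.00 × 0.1103044… = £45,224.8013…
Penalties + interest = £190,650.0000 + £45,224.8013… = £235,874.80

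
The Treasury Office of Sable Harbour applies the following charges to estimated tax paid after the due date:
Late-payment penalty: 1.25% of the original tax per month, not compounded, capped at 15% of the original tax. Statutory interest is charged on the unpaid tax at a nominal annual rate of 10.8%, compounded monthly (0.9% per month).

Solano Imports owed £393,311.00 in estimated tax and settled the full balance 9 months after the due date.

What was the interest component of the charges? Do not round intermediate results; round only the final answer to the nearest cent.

Interest: £393,311.00 × ((1 + 0.009)^9 − 1) = £393,311.00 × 0.0839781… = £33,029.4988…

£33,029.50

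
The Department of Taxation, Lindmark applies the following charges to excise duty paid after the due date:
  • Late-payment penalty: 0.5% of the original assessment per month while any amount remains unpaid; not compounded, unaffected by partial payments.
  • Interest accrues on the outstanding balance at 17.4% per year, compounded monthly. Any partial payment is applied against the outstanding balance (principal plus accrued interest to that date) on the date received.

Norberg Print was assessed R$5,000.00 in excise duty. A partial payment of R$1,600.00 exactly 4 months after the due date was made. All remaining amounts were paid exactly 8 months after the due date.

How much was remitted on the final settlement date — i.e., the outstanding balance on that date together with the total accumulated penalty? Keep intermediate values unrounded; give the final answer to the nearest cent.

R$4,115.47

Monthly rate = 17.4% ÷ 12 = 1.45%
Balance at month 4: R$5,000.0000 × (1 + 0.0145)^4 = R$5,296.3687…
After R$1,600.00 payment: R$5,296.3687… − R$1,600.00 = R$3,696.3687…
Balance at month 8: R$3,696.3687… × (1 + 0.0145)^4 = R$3,915.4663…
Penalty: 8 × 0.5% × R$5,000.00 = R$200.00
Final settlement = outstanding balance + penalty = R$3,915.4663… + R$200.00 = R$4,115.47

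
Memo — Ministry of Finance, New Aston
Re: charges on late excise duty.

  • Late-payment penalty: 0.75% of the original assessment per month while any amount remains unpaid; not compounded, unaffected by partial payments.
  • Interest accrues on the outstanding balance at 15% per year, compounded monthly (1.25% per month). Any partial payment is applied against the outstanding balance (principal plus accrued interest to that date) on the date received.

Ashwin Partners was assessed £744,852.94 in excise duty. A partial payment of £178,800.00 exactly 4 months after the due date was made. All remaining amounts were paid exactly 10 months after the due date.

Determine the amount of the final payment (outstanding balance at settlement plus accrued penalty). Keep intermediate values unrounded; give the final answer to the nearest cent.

£706,603.11

Balance at month 4: £744,852.9400 × (1 + 0.0125)^4 = £782,799.7240…
After £178,800.00 payment: £782,799.7240… − £178,800.00 = £603,999.7240…
Balance at month 10: £603,999.7240… × (1 + 0.0125)^6 = £650,739.1437…
Penalty: 10 × 0.75% × £744,852.94 = £55,863.97…
Final settlement = outstanding balance + penalty = £650,739.1437… + £55,863.97… = £706,603.11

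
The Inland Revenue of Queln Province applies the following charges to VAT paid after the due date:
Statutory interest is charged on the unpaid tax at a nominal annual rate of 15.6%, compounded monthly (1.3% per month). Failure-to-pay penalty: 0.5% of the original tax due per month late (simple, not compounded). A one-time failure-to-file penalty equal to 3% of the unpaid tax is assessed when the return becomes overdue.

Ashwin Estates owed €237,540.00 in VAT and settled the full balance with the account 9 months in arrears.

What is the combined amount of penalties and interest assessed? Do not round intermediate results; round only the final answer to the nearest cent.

Failure-to-file penalty: 3% × €237,540.00 = €7,126.20
Failure-to-pay penalty = 0.5% × €237,540.00 × 9 mo = €10,689.30
Interest: €237,540.00 × ((1 + 0.013)^9 − 1) = €237,540.00 × 0.1232722… = €29,282.0769…
Penalties + interest = €17,815.5000 + €29,282.0769… = €47,097.58

€47,097.58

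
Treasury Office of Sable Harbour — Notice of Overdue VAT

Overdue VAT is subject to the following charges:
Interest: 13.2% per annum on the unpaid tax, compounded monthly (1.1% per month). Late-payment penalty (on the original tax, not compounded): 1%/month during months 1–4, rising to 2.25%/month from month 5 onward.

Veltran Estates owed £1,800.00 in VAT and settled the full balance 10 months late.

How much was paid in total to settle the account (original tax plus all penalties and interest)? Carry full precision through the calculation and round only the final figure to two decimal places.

£2,323.09

Penalty, months 1–4: 4 × 1% × £1,800.00 = £72.00
Penalty, months 5–10: 6 × 2.25% × £1,800.00 = £243.00
Interest: £1,800.00 × ((1 + 0.011)^10 − 1) = £1,800.00 × 0.1156078… = £208.0941…
Total = £1,800.00 + £315.0000 + £208.0941… = £2,323.09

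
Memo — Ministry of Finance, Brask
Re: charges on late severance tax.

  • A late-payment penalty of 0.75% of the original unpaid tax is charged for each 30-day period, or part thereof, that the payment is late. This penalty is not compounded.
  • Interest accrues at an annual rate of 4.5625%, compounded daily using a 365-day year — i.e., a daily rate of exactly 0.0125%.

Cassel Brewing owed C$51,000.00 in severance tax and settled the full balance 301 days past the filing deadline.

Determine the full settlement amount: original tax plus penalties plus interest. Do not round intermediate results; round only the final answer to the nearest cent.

C$57,162.81

Penalty periods: ⌈301/30⌉ = 11; penalty = 11 × 0.75% × C$51,000.00 = C$4,207.50
Interest: C$51,000.00 × ((1 + 0.000125)^301 − 1) = C$51,000.00 × 0.03833934… = C$1,955.3063…
Total = C$51,000.00 + C$4,207.5000 + C$1,955.3063… = C$57,162.81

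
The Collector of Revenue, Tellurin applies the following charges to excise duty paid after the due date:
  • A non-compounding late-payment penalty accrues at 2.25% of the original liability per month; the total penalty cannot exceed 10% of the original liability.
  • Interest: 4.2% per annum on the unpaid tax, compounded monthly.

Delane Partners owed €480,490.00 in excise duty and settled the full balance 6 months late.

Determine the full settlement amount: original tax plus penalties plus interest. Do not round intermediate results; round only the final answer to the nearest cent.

€538,717.99

Penalty (uncapped): 6 × 2.25% × €480,490.00 = €64,866.15; cap = 10% × €480,490.00 = €48,049.00 → penalty = €48,049.00
Interest (4.2%/yr ÷ 12 = 0.35%/month): €480,490.00 × ((1 + 0.0035)^6 − 1) = €10,178.9931…
Total = €480,490.00 + €48,049.0000 + €10,178.9931… = €538,717.99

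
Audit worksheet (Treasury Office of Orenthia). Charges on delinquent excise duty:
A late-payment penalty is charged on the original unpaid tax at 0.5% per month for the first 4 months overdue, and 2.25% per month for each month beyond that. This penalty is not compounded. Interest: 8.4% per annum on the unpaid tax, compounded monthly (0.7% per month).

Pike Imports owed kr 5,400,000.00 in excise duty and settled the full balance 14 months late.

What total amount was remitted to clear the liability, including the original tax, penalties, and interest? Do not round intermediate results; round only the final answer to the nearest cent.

kr 7,276,965.96

Penalty, months 1–4: 4 × 0.5% × kr 5,400,000.00 = kr 108,000.00
Penalty, months 5–14: 10 × 2.25% × kr 5,400,000.00 = kr 1,215,000.00
Interest: kr 5,400,000.00 × ((1 + 0.007)^14 − 1) = kr 5,400,000.00 × 0.1025863… = kr 553,965.9628…
Total = kr 5,400,000.00 + kr 1,323,000.0000 + kr 553,965.9628… = kr 7,276,965.96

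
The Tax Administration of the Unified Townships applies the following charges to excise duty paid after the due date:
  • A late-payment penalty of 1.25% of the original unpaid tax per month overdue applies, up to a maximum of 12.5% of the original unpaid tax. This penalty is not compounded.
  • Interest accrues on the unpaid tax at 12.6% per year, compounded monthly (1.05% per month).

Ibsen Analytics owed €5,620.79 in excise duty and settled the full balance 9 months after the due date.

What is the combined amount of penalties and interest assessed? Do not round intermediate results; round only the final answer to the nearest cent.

€1,186.37

Penalty: 9 × 1.25% × €5,620.79 = €632.34… (below the 12.5% cap of €702.60…)
Interest: €5,620.79 × ((1 + 0.0105)^9 − 1) = €5,620.79 × 0.0985678… = €554.0288…
Penalties + interest = €632.3389… + €554.0288… = €1,186.37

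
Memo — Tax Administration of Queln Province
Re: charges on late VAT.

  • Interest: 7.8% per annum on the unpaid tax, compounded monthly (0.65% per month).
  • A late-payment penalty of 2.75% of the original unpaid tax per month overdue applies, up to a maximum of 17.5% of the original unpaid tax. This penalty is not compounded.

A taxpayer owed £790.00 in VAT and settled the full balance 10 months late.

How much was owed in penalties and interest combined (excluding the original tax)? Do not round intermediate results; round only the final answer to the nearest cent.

Penalty (uncapped): 10 × 2.75% × £790.00 = £217.25; cap = 17.5% × £790.00 = £138.25 → penalty = £138.25
Interest: £790.00 × ((1 + 0.0065)^10 − 1) = £790.00 × 0.0669346… = £52.8783…
Penalties + interest = £138.2500 + £52.8783… = £191.13

£191.13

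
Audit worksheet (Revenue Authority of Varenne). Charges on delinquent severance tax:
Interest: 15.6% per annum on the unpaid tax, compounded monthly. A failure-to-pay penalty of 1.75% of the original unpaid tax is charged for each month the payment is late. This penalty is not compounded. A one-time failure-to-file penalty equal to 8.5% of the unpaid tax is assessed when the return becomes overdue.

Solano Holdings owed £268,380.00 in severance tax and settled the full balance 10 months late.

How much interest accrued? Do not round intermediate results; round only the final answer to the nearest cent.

£37,002.82

Interest (15.6%/yr ÷ 12 = 1.3%/month): £268,380.00 × ((1 + 0.013)^10 − 1) = £37,002.8207…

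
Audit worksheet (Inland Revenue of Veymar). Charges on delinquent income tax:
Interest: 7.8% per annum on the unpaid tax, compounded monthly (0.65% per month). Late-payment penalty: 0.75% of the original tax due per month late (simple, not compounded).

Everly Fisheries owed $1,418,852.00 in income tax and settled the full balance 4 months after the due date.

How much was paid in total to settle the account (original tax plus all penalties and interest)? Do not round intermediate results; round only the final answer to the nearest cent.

Late-payment penalty: 4 × 0.75% × $1,418,852.00 = $42,565.56
Interest: $1,418,852.00 × ((1 + 0.0065)^4 − 1) = $1,418,852.00 × 0.0262546… = $37,251.3921…
Total = $1,418,852.00 + $42,565.5600 + $37,251.3921… = $1,498,668.95

$1,498,668.95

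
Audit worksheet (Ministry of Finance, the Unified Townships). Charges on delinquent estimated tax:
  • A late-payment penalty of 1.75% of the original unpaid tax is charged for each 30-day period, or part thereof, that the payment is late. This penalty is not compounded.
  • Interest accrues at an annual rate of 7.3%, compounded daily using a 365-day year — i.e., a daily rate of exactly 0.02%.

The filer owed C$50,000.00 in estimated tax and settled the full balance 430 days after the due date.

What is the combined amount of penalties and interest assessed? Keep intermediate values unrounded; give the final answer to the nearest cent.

C$17,614.85

Penalty periods: ⌈430/30⌉ = 15; penalty = 15 × 1.75% × C$50,000.00 = C$13,125.00
Interest: C$50,000.00 × ((1 + 0.0002)^430 − 1) = C$50,000.00 × 0.08979696… = C$4,489.8479…
Penalties + interest = C$13,125.0000 + C$4,489.8479… = C$17,614.85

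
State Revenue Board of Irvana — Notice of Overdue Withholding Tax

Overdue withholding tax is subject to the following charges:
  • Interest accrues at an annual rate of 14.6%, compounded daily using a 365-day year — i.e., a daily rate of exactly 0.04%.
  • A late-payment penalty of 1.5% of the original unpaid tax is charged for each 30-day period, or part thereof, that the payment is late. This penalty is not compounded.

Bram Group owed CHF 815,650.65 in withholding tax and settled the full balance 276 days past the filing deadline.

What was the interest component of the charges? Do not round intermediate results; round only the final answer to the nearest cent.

Interest: CHF 815,650.65 × ((1 + 0.0004)^276 − 1) = CHF 815,650.65 × 0.11670002… = CHF 95,186.4476…

CHF 95,186.45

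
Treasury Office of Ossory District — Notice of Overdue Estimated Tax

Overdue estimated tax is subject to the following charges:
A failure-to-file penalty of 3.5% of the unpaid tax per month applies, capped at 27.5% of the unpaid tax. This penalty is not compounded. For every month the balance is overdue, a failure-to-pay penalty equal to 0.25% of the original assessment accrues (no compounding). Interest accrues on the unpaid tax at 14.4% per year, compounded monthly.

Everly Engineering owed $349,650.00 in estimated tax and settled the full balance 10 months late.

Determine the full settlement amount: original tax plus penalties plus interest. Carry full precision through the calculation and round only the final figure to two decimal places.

Failure-to-file: 10 × 3.5% × $349,650.00 = $122,377.50, capped at 27.5% × $349,650.00 = $96,153.75
Failure-to-pay penalty: 10 × 0.25% × $349,650.00 = $8,741.25
Interest (14.4%/yr ÷ 12 = 1.2%/month): $349,650.00 × ((1 + 0.012)^10 − 1) = $44,297.7801…
Total = $349,650.00 + $104,895.0000 + $44,297.7801… = $498,842.78

$498,842.78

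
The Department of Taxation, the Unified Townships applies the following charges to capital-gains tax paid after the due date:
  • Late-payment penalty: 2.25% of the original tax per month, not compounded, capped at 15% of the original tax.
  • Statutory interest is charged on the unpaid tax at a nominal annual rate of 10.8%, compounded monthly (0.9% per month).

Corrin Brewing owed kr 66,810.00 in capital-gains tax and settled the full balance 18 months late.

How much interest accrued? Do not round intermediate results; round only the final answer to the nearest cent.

kr 11,692.31

Interest: kr 66,810.00 × ((1 + 0.009)^18 − 1) = kr 66,810.00 × 0.1750085… = kr 11,692.3150…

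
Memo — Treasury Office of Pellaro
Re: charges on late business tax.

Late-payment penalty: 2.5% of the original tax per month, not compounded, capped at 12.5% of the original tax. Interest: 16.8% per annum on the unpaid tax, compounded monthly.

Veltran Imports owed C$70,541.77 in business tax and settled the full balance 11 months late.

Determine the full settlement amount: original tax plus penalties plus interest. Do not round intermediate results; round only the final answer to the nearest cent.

C$91,016.21

Penalty (uncapped): 11 × 2.5% × C$70,541.77 = C$19,398.99…; cap = 12.5% × C$70,541.77 = C$8,817.72… → penalty = C$8,817.72…
Interest (16.8%/yr ÷ 12 = 1.4%/month): C$70,541.77 × ((1 + 0.014)^11 − 1) = C$11,656.7234…
Total = C$70,541.77 + C$8,817.7213… + C$11,656.7234… = C$91,016.21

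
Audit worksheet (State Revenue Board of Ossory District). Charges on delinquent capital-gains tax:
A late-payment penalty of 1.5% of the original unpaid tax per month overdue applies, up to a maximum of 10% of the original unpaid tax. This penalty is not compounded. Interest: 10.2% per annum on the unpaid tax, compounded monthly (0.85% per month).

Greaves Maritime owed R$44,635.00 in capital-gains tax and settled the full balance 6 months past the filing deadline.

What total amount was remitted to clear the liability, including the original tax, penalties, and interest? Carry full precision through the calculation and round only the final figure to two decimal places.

Penalty: 6 × 1.5% × R$44,635.00 = R$4,017.15 (below the 10% cap of R$4,463.50)
Interest: R$44,635.00 × ((1 + 0.0085)^6 − 1) = R$44,635.00 × 0.0520961… = R$2,325.3099…
Total = R$44,635.00 + R$4,017.1500 + R$2,325.3099… = R$50,977.46

R$50,977.46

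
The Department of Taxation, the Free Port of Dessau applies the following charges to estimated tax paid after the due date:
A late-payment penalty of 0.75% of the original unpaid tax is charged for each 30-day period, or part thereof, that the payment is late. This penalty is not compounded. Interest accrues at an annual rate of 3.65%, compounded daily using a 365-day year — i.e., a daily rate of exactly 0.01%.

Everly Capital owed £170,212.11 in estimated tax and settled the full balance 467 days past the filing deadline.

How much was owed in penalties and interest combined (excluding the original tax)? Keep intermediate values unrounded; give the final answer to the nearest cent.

Penalty periods: ⌈467/30⌉ = 16; penalty = 16 × 0.75% × £170,212.11 = £20,425.45…
Interest: £170,212.11 × ((1 + 0.0001)^467 − 1) = £170,212.11 × 0.04780517… = £8,137.0194…
Penalties + interest = £20,425.4532 + £8,137.0194… = £28,562.47

£28,562.47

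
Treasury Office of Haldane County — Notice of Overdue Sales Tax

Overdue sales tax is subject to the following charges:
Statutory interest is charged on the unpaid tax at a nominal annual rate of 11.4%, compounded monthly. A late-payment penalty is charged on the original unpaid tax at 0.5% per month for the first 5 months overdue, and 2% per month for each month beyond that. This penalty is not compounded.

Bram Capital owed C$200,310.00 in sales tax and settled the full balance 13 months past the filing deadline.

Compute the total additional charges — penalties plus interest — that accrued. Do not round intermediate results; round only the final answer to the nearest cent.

C$63,256.02

Penalty, months 1–5: 5 × 0.5% × C$200,310.00 = C$5,007.75
Penalty, months 6–13: 8 × 2% × C$200,310.00 = C$32,049.60
Interest (11.4%/yr ÷ 12 = 0.95%/month): C$200,310.00 × ((1 + 0.0095)^13 − 1) = C$26,198.6719…
Penalties + interest = C$37,057.3500 + C$26,198.6719… = C$63,256.02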